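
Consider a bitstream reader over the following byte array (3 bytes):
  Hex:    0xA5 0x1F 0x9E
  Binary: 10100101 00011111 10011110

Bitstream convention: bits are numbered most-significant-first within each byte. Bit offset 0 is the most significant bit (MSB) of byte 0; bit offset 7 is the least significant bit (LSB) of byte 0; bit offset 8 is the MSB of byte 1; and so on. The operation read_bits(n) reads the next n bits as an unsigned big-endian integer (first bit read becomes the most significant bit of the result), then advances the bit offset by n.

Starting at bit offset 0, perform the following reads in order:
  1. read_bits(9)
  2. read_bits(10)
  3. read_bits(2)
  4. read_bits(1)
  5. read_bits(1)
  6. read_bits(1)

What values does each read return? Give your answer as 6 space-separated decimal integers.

Read 1: bits[0:9] width=9 -> value=330 (bin 101001010); offset now 9 = byte 1 bit 1; 15 bits remain
Read 2: bits[9:19] width=10 -> value=252 (bin 0011111100); offset now 19 = byte 2 bit 3; 5 bits remain
Read 3: bits[19:21] width=2 -> value=3 (bin 11); offset now 21 = byte 2 bit 5; 3 bits remain
Read 4: bits[21:22] width=1 -> value=1 (bin 1); offset now 22 = byte 2 bit 6; 2 bits remain
Read 5: bits[22:23] width=1 -> value=1 (bin 1); offset now 23 = byte 2 bit 7; 1 bits remain
Read 6: bits[23:24] width=1 -> value=0 (bin 0); offset now 24 = byte 3 bit 0; 0 bits remain

Answer: 330 252 3 1 1 0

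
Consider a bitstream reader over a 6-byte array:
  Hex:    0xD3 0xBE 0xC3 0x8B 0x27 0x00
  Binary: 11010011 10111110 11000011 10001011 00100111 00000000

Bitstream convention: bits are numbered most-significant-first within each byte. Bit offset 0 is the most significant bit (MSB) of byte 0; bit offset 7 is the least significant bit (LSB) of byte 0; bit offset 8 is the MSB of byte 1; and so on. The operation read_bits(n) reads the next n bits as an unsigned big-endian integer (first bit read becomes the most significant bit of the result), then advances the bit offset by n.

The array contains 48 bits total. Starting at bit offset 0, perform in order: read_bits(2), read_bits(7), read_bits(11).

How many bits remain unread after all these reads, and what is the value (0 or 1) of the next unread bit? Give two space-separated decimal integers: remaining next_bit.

Answer: 28 0

Derivation:
Read 1: bits[0:2] width=2 -> value=3 (bin 11); offset now 2 = byte 0 bit 2; 46 bits remain
Read 2: bits[2:9] width=7 -> value=39 (bin 0100111); offset now 9 = byte 1 bit 1; 39 bits remain
Read 3: bits[9:20] width=11 -> value=1004 (bin 01111101100); offset now 20 = byte 2 bit 4; 28 bits remain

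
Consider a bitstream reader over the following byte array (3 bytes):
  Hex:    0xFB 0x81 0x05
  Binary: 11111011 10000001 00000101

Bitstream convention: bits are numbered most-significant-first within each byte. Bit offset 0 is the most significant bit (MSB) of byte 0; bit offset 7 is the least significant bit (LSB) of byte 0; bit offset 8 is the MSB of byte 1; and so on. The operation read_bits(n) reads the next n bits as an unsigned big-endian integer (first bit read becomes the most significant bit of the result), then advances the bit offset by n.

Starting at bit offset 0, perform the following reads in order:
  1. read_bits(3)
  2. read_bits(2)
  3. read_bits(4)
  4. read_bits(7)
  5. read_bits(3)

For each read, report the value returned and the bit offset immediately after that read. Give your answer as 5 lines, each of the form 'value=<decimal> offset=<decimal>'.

Read 1: bits[0:3] width=3 -> value=7 (bin 111); offset now 3 = byte 0 bit 3; 21 bits remain
Read 2: bits[3:5] width=2 -> value=3 (bin 11); offset now 5 = byte 0 bit 5; 19 bits remain
Read 3: bits[5:9] width=4 -> value=7 (bin 0111); offset now 9 = byte 1 bit 1; 15 bits remain
Read 4: bits[9:16] width=7 -> value=1 (bin 0000001); offset now 16 = byte 2 bit 0; 8 bits remain
Read 5: bits[16:19] width=3 -> value=0 (bin 000); offset now 19 = byte 2 bit 3; 5 bits remain

Answer: value=7 offset=3
value=3 offset=5
value=7 offset=9
value=1 offset=16
value=0 offset=19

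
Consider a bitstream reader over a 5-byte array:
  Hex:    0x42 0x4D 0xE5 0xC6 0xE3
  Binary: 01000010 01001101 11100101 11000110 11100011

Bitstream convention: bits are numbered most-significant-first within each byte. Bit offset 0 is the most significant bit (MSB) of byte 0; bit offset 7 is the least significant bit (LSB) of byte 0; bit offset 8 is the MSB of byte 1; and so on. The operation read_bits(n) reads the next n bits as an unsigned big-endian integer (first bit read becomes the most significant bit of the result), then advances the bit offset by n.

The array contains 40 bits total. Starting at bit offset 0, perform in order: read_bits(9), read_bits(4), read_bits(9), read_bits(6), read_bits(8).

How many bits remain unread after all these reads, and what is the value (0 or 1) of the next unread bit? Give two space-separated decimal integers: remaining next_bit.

Answer: 4 0

Derivation:
Read 1: bits[0:9] width=9 -> value=132 (bin 010000100); offset now 9 = byte 1 bit 1; 31 bits remain
Read 2: bits[9:13] width=4 -> value=9 (bin 1001); offset now 13 = byte 1 bit 5; 27 bits remain
Read 3: bits[13:22] width=9 -> value=377 (bin 101111001); offset now 22 = byte 2 bit 6; 18 bits remain
Read 4: bits[22:28] width=6 -> value=28 (bin 011100); offset now 28 = byte 3 bit 4; 12 bits remain
Read 5: bits[28:36] width=8 -> value=110 (bin 01101110); offset now 36 = byte 4 bit 4; 4 bits remain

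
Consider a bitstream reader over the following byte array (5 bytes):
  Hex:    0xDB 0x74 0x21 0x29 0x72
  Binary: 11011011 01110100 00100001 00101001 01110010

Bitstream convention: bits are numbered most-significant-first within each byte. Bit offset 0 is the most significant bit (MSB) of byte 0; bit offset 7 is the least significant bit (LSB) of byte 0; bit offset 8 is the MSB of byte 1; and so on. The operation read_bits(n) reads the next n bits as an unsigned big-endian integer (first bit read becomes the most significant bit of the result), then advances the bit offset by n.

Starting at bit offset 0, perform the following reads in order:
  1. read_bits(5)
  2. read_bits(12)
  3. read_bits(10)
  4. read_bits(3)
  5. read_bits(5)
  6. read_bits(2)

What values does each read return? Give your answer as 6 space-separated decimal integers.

Answer: 27 1768 265 2 11 2

Derivation:
Read 1: bits[0:5] width=5 -> value=27 (bin 11011); offset now 5 = byte 0 bit 5; 35 bits remain
Read 2: bits[5:17] width=12 -> value=1768 (bin 011011101000); offset now 17 = byte 2 bit 1; 23 bits remain
Read 3: bits[17:27] width=10 -> value=265 (bin 0100001001); offset now 27 = byte 3 bit 3; 13 bits remain
Read 4: bits[27:30] width=3 -> value=2 (bin 010); offset now 30 = byte 3 bit 6; 10 bits remain
Read 5: bits[30:35] width=5 -> value=11 (bin 01011); offset now 35 = byte 4 bit 3; 5 bits remain
Read 6: bits[35:37] width=2 -> value=2 (bin 10); offset now 37 = byte 4 bit 5; 3 bits remain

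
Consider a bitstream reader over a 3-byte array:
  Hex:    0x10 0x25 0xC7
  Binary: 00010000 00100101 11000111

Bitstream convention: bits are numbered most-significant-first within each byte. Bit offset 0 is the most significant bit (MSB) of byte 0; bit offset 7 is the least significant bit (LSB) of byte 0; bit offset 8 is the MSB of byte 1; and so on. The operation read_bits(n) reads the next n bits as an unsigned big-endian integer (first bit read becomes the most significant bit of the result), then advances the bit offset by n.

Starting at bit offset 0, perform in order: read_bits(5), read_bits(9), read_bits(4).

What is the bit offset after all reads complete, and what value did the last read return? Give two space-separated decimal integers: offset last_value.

Answer: 18 7

Derivation:
Read 1: bits[0:5] width=5 -> value=2 (bin 00010); offset now 5 = byte 0 bit 5; 19 bits remain
Read 2: bits[5:14] width=9 -> value=9 (bin 000001001); offset now 14 = byte 1 bit 6; 10 bits remain
Read 3: bits[14:18] width=4 -> value=7 (bin 0111); offset now 18 = byte 2 bit 2; 6 bits remain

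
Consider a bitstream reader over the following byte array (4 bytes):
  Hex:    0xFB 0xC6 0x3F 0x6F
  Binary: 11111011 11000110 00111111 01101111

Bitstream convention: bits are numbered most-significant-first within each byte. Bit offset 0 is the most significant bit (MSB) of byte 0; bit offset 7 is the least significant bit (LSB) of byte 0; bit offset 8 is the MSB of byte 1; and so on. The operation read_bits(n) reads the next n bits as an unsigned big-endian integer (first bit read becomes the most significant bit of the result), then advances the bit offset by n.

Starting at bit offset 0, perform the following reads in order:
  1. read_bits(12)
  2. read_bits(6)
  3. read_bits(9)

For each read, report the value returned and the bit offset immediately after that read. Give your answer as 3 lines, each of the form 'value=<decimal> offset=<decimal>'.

Read 1: bits[0:12] width=12 -> value=4028 (bin 111110111100); offset now 12 = byte 1 bit 4; 20 bits remain
Read 2: bits[12:18] width=6 -> value=24 (bin 011000); offset now 18 = byte 2 bit 2; 14 bits remain
Read 3: bits[18:27] width=9 -> value=507 (bin 111111011); offset now 27 = byte 3 bit 3; 5 bits remain

Answer: value=4028 offset=12
value=24 offset=18
value=507 offset=27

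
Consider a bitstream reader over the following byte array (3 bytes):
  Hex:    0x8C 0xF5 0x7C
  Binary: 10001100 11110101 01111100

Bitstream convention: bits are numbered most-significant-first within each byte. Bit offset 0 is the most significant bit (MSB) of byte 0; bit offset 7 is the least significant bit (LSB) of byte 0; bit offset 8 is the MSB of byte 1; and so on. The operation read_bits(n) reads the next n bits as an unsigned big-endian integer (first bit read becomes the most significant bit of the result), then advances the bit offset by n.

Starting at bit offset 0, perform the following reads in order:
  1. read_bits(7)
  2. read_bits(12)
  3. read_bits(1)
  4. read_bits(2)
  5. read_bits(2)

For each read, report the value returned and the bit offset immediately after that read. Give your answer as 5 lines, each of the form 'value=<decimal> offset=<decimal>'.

Answer: value=70 offset=7
value=1963 offset=19
value=1 offset=20
value=3 offset=22
value=0 offset=24

Derivation:
Read 1: bits[0:7] width=7 -> value=70 (bin 1000110); offset now 7 = byte 0 bit 7; 17 bits remain
Read 2: bits[7:19] width=12 -> value=1963 (bin 011110101011); offset now 19 = byte 2 bit 3; 5 bits remain
Read 3: bits[19:20] width=1 -> value=1 (bin 1); offset now 20 = byte 2 bit 4; 4 bits remain
Read 4: bits[20:22] width=2 -> value=3 (bin 11); offset now 22 = byte 2 bit 6; 2 bits remain
Read 5: bits[22:24] width=2 -> value=0 (bin 00); offset now 24 = byte 3 bit 0; 0 bits remain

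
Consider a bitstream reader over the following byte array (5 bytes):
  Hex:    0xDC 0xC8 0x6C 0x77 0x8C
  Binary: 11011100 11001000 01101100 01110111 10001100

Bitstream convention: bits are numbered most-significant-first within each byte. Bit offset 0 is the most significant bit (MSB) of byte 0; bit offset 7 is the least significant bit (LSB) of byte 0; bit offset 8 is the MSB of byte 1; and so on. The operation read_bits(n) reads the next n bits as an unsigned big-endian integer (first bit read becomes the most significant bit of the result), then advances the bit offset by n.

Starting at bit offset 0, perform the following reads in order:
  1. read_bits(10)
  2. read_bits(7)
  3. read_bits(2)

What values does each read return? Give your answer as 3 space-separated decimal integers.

Answer: 883 16 3

Derivation:
Read 1: bits[0:10] width=10 -> value=883 (bin 1101110011); offset now 10 = byte 1 bit 2; 30 bits remain
Read 2: bits[10:17] width=7 -> value=16 (bin 0010000); offset now 17 = byte 2 bit 1; 23 bits remain
Read 3: bits[17:19] width=2 -> value=3 (bin 11); offset now 19 = byte 2 bit 3; 21 bits remain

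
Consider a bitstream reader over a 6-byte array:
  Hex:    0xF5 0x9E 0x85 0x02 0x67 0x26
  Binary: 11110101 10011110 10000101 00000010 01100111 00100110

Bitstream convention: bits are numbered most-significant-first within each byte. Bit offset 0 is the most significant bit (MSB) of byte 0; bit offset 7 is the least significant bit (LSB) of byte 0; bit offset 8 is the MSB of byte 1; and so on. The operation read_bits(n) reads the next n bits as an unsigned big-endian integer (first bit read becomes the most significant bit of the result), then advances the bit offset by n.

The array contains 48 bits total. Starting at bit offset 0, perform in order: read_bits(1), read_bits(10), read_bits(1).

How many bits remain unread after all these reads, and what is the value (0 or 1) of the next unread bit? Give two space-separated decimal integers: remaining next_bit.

Read 1: bits[0:1] width=1 -> value=1 (bin 1); offset now 1 = byte 0 bit 1; 47 bits remain
Read 2: bits[1:11] width=10 -> value=940 (bin 1110101100); offset now 11 = byte 1 bit 3; 37 bits remain
Read 3: bits[11:12] width=1 -> value=1 (bin 1); offset now 12 = byte 1 bit 4; 36 bits remain

Answer: 36 1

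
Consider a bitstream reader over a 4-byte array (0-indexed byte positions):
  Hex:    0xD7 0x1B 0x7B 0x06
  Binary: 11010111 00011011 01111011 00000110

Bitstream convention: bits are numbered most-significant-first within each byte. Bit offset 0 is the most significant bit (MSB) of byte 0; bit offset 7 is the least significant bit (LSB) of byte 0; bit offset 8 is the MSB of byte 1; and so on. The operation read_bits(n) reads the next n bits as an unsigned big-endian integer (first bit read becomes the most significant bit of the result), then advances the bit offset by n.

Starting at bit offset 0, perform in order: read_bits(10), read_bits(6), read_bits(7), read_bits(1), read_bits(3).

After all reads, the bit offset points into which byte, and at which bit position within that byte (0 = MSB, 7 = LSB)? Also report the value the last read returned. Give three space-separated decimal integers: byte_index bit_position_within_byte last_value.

Answer: 3 3 0

Derivation:
Read 1: bits[0:10] width=10 -> value=860 (bin 1101011100); offset now 10 = byte 1 bit 2; 22 bits remain
Read 2: bits[10:16] width=6 -> value=27 (bin 011011); offset now 16 = byte 2 bit 0; 16 bits remain
Read 3: bits[16:23] width=7 -> value=61 (bin 0111101); offset now 23 = byte 2 bit 7; 9 bits remain
Read 4: bits[23:24] width=1 -> value=1 (bin 1); offset now 24 = byte 3 bit 0; 8 bits remain
Read 5: bits[24:27] width=3 -> value=0 (bin 000); offset now 27 = byte 3 bit 3; 5 bits remain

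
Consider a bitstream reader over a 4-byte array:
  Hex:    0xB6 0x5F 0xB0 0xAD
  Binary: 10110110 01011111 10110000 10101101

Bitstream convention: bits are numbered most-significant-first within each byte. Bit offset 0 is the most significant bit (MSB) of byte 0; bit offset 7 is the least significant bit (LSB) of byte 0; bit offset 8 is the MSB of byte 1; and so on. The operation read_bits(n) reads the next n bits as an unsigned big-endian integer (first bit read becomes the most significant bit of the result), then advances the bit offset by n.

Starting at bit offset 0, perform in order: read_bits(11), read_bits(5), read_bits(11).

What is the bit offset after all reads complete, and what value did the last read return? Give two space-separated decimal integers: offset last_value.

Answer: 27 1413

Derivation:
Read 1: bits[0:11] width=11 -> value=1458 (bin 10110110010); offset now 11 = byte 1 bit 3; 21 bits remain
Read 2: bits[11:16] width=5 -> value=31 (bin 11111); offset now 16 = byte 2 bit 0; 16 bits remain
Read 3: bits[16:27] width=11 -> value=1413 (bin 10110000101); offset now 27 = byte 3 bit 3; 5 bits remain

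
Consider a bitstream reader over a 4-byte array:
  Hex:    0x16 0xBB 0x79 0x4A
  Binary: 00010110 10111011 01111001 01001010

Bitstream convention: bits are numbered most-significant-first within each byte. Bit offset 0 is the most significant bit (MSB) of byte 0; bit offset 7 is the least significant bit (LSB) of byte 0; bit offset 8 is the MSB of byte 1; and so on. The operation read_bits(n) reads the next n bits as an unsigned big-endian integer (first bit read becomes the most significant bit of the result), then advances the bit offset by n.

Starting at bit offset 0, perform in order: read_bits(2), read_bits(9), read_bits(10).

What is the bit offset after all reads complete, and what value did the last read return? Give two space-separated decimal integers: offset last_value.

Answer: 21 879

Derivation:
Read 1: bits[0:2] width=2 -> value=0 (bin 00); offset now 2 = byte 0 bit 2; 30 bits remain
Read 2: bits[2:11] width=9 -> value=181 (bin 010110101); offset now 11 = byte 1 bit 3; 21 bits remain
Read 3: bits[11:21] width=10 -> value=879 (bin 1101101111); offset now 21 = byte 2 bit 5; 11 bits remain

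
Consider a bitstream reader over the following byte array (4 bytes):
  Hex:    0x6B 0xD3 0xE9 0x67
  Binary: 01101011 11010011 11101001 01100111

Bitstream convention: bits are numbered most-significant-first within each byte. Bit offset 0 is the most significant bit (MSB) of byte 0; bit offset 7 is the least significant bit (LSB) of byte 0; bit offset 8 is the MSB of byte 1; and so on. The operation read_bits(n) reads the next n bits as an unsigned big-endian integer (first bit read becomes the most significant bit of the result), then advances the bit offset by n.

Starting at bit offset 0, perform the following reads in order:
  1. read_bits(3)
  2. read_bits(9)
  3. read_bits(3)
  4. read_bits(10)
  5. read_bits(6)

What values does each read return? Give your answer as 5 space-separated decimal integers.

Read 1: bits[0:3] width=3 -> value=3 (bin 011); offset now 3 = byte 0 bit 3; 29 bits remain
Read 2: bits[3:12] width=9 -> value=189 (bin 010111101); offset now 12 = byte 1 bit 4; 20 bits remain
Read 3: bits[12:15] width=3 -> value=1 (bin 001); offset now 15 = byte 1 bit 7; 17 bits remain
Read 4: bits[15:25] width=10 -> value=978 (bin 1111010010); offset now 25 = byte 3 bit 1; 7 bits remain
Read 5: bits[25:31] width=6 -> value=51 (bin 110011); offset now 31 = byte 3 bit 7; 1 bits remain

Answer: 3 189 1 978 51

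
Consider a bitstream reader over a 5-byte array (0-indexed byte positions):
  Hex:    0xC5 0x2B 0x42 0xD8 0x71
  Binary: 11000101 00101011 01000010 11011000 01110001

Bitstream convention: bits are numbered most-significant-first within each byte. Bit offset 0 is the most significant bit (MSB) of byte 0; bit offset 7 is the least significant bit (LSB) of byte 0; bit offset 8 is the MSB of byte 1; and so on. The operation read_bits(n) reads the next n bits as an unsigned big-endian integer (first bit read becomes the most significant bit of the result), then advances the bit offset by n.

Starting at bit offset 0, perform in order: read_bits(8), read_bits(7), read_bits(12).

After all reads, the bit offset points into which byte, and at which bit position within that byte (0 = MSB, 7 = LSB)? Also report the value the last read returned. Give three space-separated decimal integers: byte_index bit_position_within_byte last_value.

Answer: 3 3 2582

Derivation:
Read 1: bits[0:8] width=8 -> value=197 (bin 11000101); offset now 8 = byte 1 bit 0; 32 bits remain
Read 2: bits[8:15] width=7 -> value=21 (bin 0010101); offset now 15 = byte 1 bit 7; 25 bits remain
Read 3: bits[15:27] width=12 -> value=2582 (bin 101000010110); offset now 27 = byte 3 bit 3; 13 bits remain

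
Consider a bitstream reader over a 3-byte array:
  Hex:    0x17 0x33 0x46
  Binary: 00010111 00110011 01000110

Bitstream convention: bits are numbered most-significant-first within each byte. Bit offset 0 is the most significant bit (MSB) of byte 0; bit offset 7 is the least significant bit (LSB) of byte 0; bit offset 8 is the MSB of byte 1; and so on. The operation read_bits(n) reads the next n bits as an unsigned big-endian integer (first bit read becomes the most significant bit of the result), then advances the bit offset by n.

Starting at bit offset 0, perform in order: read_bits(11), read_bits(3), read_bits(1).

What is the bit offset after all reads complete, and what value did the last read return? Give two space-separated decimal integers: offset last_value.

Read 1: bits[0:11] width=11 -> value=185 (bin 00010111001); offset now 11 = byte 1 bit 3; 13 bits remain
Read 2: bits[11:14] width=3 -> value=4 (bin 100); offset now 14 = byte 1 bit 6; 10 bits remain
Read 3: bits[14:15] width=1 -> value=1 (bin 1); offset now 15 = byte 1 bit 7; 9 bits remain

Answer: 15 1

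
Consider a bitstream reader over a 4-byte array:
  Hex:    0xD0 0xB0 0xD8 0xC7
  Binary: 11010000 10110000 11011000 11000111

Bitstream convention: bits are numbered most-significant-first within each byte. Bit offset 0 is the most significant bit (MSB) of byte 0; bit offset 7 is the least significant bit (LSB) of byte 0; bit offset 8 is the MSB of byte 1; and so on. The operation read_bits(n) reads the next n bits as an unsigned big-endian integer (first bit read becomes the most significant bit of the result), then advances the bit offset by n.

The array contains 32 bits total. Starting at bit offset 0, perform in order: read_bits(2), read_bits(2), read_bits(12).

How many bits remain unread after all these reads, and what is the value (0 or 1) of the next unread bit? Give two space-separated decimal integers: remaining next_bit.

Read 1: bits[0:2] width=2 -> value=3 (bin 11); offset now 2 = byte 0 bit 2; 30 bits remain
Read 2: bits[2:4] width=2 -> value=1 (bin 01); offset now 4 = byte 0 bit 4; 28 bits remain
Read 3: bits[4:16] width=12 -> value=176 (bin 000010110000); offset now 16 = byte 2 bit 0; 16 bits remain

Answer: 16 1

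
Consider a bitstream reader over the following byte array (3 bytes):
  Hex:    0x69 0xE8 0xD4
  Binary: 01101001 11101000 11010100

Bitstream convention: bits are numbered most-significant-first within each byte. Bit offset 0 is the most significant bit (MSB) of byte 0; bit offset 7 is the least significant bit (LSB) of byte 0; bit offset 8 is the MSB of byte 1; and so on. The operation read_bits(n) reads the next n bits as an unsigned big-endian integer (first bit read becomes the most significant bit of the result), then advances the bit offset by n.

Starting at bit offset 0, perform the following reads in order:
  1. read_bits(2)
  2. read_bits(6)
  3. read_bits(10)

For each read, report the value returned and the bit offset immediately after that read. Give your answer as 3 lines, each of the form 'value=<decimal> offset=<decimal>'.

Read 1: bits[0:2] width=2 -> value=1 (bin 01); offset now 2 = byte 0 bit 2; 22 bits remain
Read 2: bits[2:8] width=6 -> value=41 (bin 101001); offset now 8 = byte 1 bit 0; 16 bits remain
Read 3: bits[8:18] width=10 -> value=931 (bin 1110100011); offset now 18 = byte 2 bit 2; 6 bits remain

Answer: value=1 offset=2
value=41 offset=8
value=931 offset=18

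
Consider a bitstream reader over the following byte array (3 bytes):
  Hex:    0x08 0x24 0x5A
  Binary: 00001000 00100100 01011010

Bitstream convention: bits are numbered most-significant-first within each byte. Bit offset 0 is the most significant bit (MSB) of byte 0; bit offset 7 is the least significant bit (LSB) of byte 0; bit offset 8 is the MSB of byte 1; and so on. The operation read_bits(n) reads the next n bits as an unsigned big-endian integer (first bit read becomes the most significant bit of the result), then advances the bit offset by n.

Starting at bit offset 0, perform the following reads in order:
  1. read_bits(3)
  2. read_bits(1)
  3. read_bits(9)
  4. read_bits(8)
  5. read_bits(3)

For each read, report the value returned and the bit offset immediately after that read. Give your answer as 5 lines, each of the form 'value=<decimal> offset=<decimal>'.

Answer: value=0 offset=3
value=0 offset=4
value=260 offset=13
value=139 offset=21
value=2 offset=24

Derivation:
Read 1: bits[0:3] width=3 -> value=0 (bin 000); offset now 3 = byte 0 bit 3; 21 bits remain
Read 2: bits[3:4] width=1 -> value=0 (bin 0); offset now 4 = byte 0 bit 4; 20 bits remain
Read 3: bits[4:13] width=9 -> value=260 (bin 100000100); offset now 13 = byte 1 bit 5; 11 bits remain
Read 4: bits[13:21] width=8 -> value=139 (bin 10001011); offset now 21 = byte 2 bit 5; 3 bits remain
Read 5: bits[21:24] width=3 -> value=2 (bin 010); offset now 24 = byte 3 bit 0; 0 bits remain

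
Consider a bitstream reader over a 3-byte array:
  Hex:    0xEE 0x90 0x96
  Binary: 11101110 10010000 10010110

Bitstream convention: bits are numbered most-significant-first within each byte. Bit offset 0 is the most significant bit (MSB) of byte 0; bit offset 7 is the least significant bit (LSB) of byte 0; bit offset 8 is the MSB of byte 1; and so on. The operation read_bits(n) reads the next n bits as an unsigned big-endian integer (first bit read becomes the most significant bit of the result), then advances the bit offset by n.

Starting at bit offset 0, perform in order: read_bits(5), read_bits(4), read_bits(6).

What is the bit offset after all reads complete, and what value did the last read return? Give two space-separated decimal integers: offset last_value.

Answer: 15 8

Derivation:
Read 1: bits[0:5] width=5 -> value=29 (bin 11101); offset now 5 = byte 0 bit 5; 19 bits remain
Read 2: bits[5:9] width=4 -> value=13 (bin 1101); offset now 9 = byte 1 bit 1; 15 bits remain
Read 3: bits[9:15] width=6 -> value=8 (bin 001000); offset now 15 = byte 1 bit 7; 9 bits remain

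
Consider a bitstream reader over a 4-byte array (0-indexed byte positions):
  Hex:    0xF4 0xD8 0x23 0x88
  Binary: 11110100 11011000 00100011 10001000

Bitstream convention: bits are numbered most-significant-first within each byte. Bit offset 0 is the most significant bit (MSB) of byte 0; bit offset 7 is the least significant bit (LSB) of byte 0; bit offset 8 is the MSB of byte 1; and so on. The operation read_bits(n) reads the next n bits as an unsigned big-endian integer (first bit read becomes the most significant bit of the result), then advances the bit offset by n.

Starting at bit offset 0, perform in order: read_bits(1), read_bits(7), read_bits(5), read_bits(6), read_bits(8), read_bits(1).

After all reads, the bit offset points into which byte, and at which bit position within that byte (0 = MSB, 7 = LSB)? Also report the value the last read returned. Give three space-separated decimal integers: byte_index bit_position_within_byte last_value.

Answer: 3 4 0

Derivation:
Read 1: bits[0:1] width=1 -> value=1 (bin 1); offset now 1 = byte 0 bit 1; 31 bits remain
Read 2: bits[1:8] width=7 -> value=116 (bin 1110100); offset now 8 = byte 1 bit 0; 24 bits remain
Read 3: bits[8:13] width=5 -> value=27 (bin 11011); offset now 13 = byte 1 bit 5; 19 bits remain
Read 4: bits[13:19] width=6 -> value=1 (bin 000001); offset now 19 = byte 2 bit 3; 13 bits remain
Read 5: bits[19:27] width=8 -> value=28 (bin 00011100); offset now 27 = byte 3 bit 3; 5 bits remain
Read 6: bits[27:28] width=1 -> value=0 (bin 0); offset now 28 = byte 3 bit 4; 4 bits remain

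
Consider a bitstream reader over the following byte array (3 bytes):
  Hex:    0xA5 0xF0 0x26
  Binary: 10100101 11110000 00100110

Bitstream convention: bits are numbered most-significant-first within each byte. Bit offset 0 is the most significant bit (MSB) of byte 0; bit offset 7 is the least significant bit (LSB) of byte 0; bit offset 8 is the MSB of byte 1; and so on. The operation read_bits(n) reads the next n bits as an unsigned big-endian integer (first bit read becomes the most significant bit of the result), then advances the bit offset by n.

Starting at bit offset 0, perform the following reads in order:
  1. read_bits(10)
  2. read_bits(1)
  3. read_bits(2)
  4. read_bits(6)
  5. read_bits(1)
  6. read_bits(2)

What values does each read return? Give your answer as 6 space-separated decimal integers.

Answer: 663 1 2 1 0 1

Derivation:
Read 1: bits[0:10] width=10 -> value=663 (bin 1010010111); offset now 10 = byte 1 bit 2; 14 bits remain
Read 2: bits[10:11] width=1 -> value=1 (bin 1); offset now 11 = byte 1 bit 3; 13 bits remain
Read 3: bits[11:13] width=2 -> value=2 (bin 10); offset now 13 = byte 1 bit 5; 11 bits remain
Read 4: bits[13:19] width=6 -> value=1 (bin 000001); offset now 19 = byte 2 bit 3; 5 bits remain
Read 5: bits[19:20] width=1 -> value=0 (bin 0); offset now 20 = byte 2 bit 4; 4 bits remain
Read 6: bits[20:22] width=2 -> value=1 (bin 01); offset now 22 = byte 2 bit 6; 2 bits remain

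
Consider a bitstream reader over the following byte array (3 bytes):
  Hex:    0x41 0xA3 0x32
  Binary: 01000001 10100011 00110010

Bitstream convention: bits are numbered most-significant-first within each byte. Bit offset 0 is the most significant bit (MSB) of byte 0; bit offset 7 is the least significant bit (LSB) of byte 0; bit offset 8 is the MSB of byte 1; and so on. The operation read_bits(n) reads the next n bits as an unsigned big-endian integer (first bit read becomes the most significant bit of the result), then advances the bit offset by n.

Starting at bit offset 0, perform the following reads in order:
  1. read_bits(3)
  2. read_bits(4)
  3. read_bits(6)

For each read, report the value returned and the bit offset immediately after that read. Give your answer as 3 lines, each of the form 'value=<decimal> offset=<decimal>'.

Answer: value=2 offset=3
value=0 offset=7
value=52 offset=13

Derivation:
Read 1: bits[0:3] width=3 -> value=2 (bin 010); offset now 3 = byte 0 bit 3; 21 bits remain
Read 2: bits[3:7] width=4 -> value=0 (bin 0000); offset now 7 = byte 0 bit 7; 17 bits remain
Read 3: bits[7:13] width=6 -> value=52 (bin 110100); offset now 13 = byte 1 bit 5; 11 bits remain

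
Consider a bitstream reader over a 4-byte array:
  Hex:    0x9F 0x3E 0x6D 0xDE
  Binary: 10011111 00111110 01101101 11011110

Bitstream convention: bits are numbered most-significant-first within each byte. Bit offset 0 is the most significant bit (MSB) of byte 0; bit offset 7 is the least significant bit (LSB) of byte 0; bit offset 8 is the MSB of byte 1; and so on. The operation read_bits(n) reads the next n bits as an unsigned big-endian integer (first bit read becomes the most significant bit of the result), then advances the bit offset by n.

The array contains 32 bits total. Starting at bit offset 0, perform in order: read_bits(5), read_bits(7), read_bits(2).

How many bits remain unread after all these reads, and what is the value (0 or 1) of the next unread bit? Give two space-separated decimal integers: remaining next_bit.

Answer: 18 1

Derivation:
Read 1: bits[0:5] width=5 -> value=19 (bin 10011); offset now 5 = byte 0 bit 5; 27 bits remain
Read 2: bits[5:12] width=7 -> value=115 (bin 1110011); offset now 12 = byte 1 bit 4; 20 bits remain
Read 3: bits[12:14] width=2 -> value=3 (bin 11); offset now 14 = byte 1 bit 6; 18 bits remain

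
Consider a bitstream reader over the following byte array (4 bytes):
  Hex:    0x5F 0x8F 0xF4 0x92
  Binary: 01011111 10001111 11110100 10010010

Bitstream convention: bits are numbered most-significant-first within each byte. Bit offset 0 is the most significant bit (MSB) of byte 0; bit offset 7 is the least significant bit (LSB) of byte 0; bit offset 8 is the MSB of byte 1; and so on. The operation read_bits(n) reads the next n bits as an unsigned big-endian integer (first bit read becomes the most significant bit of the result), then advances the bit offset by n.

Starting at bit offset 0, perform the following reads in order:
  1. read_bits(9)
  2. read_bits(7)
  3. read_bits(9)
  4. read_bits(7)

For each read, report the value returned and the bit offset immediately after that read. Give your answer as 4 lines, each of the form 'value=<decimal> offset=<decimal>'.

Answer: value=191 offset=9
value=15 offset=16
value=489 offset=25
value=18 offset=32

Derivation:
Read 1: bits[0:9] width=9 -> value=191 (bin 010111111); offset now 9 = byte 1 bit 1; 23 bits remain
Read 2: bits[9:16] width=7 -> value=15 (bin 0001111); offset now 16 = byte 2 bit 0; 16 bits remain
Read 3: bits[16:25] width=9 -> value=489 (bin 111101001); offset now 25 = byte 3 bit 1; 7 bits remain
Read 4: bits[25:32] width=7 -> value=18 (bin 0010010); offset now 32 = byte 4 bit 0; 0 bits remain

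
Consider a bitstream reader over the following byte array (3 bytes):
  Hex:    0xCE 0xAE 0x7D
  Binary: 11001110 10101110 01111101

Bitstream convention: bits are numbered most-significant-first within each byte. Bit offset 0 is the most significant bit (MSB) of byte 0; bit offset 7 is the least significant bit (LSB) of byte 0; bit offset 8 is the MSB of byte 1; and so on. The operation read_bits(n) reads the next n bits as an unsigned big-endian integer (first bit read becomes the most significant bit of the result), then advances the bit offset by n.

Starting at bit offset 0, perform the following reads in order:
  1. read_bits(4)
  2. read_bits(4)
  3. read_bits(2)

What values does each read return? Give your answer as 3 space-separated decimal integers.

Answer: 12 14 2

Derivation:
Read 1: bits[0:4] width=4 -> value=12 (bin 1100); offset now 4 = byte 0 bit 4; 20 bits remain
Read 2: bits[4:8] width=4 -> value=14 (bin 1110); offset now 8 = byte 1 bit 0; 16 bits remain
Read 3: bits[8:10] width=2 -> value=2 (bin 10); offset now 10 = byte 1 bit 2; 14 bits remain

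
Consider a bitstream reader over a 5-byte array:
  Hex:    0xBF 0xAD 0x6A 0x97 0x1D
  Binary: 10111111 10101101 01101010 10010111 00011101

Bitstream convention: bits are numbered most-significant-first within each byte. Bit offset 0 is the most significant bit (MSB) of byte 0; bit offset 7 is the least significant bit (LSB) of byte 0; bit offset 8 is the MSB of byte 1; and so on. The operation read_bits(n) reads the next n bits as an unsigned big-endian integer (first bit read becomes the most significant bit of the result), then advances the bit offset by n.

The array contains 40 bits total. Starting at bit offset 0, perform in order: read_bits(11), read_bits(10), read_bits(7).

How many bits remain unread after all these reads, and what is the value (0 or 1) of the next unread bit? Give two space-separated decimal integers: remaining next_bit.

Read 1: bits[0:11] width=11 -> value=1533 (bin 10111111101); offset now 11 = byte 1 bit 3; 29 bits remain
Read 2: bits[11:21] width=10 -> value=429 (bin 0110101101); offset now 21 = byte 2 bit 5; 19 bits remain
Read 3: bits[21:28] width=7 -> value=41 (bin 0101001); offset now 28 = byte 3 bit 4; 12 bits remain

Answer: 12 0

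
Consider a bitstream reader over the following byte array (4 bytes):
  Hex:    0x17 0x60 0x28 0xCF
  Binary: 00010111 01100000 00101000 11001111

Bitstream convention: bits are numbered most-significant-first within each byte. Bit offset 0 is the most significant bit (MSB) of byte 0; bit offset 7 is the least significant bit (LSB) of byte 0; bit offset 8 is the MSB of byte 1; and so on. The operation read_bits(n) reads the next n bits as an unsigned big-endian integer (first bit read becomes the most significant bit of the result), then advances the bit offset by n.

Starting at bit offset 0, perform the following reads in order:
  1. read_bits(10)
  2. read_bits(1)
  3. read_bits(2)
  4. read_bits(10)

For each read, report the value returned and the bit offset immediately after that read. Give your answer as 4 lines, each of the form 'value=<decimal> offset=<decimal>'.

Answer: value=93 offset=10
value=1 offset=11
value=0 offset=13
value=20 offset=23

Derivation:
Read 1: bits[0:10] width=10 -> value=93 (bin 0001011101); offset now 10 = byte 1 bit 2; 22 bits remain
Read 2: bits[10:11] width=1 -> value=1 (bin 1); offset now 11 = byte 1 bit 3; 21 bits remain
Read 3: bits[11:13] width=2 -> value=0 (bin 00); offset now 13 = byte 1 bit 5; 19 bits remain
Read 4: bits[13:23] width=10 -> value=20 (bin 0000010100); offset now 23 = byte 2 bit 7; 9 bits remain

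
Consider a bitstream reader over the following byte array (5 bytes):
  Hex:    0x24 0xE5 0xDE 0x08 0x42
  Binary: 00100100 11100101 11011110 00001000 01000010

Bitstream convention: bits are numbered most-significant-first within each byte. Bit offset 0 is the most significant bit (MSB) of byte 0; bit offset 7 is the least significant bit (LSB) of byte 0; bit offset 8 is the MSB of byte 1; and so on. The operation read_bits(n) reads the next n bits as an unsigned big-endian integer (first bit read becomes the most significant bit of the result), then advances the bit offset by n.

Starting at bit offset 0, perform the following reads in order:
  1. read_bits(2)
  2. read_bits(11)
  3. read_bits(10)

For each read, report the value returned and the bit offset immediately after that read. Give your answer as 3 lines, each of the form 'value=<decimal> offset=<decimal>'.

Read 1: bits[0:2] width=2 -> value=0 (bin 00); offset now 2 = byte 0 bit 2; 38 bits remain
Read 2: bits[2:13] width=11 -> value=1180 (bin 10010011100); offset now 13 = byte 1 bit 5; 27 bits remain
Read 3: bits[13:23] width=10 -> value=751 (bin 1011101111); offset now 23 = byte 2 bit 7; 17 bits remain

Answer: value=0 offset=2
value=1180 offset=13
value=751 offset=23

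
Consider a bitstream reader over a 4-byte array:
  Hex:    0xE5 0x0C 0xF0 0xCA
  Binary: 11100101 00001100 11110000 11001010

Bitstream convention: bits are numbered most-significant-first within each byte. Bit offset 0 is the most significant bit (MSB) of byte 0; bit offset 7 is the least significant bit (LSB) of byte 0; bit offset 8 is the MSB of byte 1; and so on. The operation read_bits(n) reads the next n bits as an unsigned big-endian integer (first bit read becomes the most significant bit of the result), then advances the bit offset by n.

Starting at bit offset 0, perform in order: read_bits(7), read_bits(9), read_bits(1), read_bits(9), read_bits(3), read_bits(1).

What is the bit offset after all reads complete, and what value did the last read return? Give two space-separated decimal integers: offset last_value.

Answer: 30 0

Derivation:
Read 1: bits[0:7] width=7 -> value=114 (bin 1110010); offset now 7 = byte 0 bit 7; 25 bits remain
Read 2: bits[7:16] width=9 -> value=268 (bin 100001100); offset now 16 = byte 2 bit 0; 16 bits remain
Read 3: bits[16:17] width=1 -> value=1 (bin 1); offset now 17 = byte 2 bit 1; 15 bits remain
Read 4: bits[17:26] width=9 -> value=451 (bin 111000011); offset now 26 = byte 3 bit 2; 6 bits remain
Read 5: bits[26:29] width=3 -> value=1 (bin 001); offset now 29 = byte 3 bit 5; 3 bits remain
Read 6: bits[29:30] width=1 -> value=0 (bin 0); offset now 30 = byte 3 bit 6; 2 bits remain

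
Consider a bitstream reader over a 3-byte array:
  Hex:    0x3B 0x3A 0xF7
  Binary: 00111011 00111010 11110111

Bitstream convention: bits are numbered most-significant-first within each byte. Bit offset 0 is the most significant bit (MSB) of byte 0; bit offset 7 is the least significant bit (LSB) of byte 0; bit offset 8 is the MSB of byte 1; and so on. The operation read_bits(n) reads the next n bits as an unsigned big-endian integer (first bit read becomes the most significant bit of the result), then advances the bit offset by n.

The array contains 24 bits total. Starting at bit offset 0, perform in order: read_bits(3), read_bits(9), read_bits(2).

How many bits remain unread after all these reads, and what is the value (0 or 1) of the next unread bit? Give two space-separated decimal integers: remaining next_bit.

Read 1: bits[0:3] width=3 -> value=1 (bin 001); offset now 3 = byte 0 bit 3; 21 bits remain
Read 2: bits[3:12] width=9 -> value=435 (bin 110110011); offset now 12 = byte 1 bit 4; 12 bits remain
Read 3: bits[12:14] width=2 -> value=2 (bin 10); offset now 14 = byte 1 bit 6; 10 bits remain

Answer: 10 1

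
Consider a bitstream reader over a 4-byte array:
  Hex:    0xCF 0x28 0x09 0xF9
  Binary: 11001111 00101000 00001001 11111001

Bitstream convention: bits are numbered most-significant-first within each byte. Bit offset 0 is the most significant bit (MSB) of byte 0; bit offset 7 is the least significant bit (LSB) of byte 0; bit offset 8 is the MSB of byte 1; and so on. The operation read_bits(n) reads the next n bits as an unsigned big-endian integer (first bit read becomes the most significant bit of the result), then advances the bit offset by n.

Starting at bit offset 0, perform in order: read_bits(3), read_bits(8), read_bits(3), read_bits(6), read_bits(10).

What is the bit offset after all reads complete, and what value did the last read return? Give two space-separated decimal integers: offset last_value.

Read 1: bits[0:3] width=3 -> value=6 (bin 110); offset now 3 = byte 0 bit 3; 29 bits remain
Read 2: bits[3:11] width=8 -> value=121 (bin 01111001); offset now 11 = byte 1 bit 3; 21 bits remain
Read 3: bits[11:14] width=3 -> value=2 (bin 010); offset now 14 = byte 1 bit 6; 18 bits remain
Read 4: bits[14:20] width=6 -> value=0 (bin 000000); offset now 20 = byte 2 bit 4; 12 bits remain
Read 5: bits[20:30] width=10 -> value=638 (bin 1001111110); offset now 30 = byte 3 bit 6; 2 bits remain

Answer: 30 638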